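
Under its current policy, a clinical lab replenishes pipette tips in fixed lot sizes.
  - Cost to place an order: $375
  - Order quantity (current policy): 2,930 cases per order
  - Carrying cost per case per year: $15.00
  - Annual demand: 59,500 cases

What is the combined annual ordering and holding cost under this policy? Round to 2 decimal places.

Annual ordering cost = (D/Q)·S = (59,500/2,930) × 375 = $7,615.19
Annual holding cost  = (Q/2)·H = (2,930/2) × 15 = $21,975.00
Total = $7,615.19 + $21,975.00 = $29,590.19

$29,590.19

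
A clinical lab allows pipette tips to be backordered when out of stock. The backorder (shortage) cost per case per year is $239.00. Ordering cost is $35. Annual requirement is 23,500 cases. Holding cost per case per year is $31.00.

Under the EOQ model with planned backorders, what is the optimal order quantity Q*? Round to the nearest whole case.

Q* = √(2DS/H) · √((H + b)/b)
   = √(2 × 23,500 × 35 / 31) · √((31 + 239) / 239)
   = 230.357 × 1.0629 ≈ 244.84

245 cases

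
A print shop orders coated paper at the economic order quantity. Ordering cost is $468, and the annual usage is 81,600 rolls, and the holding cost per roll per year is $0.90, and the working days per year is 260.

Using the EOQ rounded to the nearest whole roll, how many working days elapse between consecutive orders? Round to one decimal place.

Optimal lot size Q* = (2 × 81,600 × $468 / $0.9)^½ ≈ 9,212.17 → Q = 9,212 rolls
Days between orders = 260 / (D/Q) = 260 / 8.858 ≈ 29.352

29.4 days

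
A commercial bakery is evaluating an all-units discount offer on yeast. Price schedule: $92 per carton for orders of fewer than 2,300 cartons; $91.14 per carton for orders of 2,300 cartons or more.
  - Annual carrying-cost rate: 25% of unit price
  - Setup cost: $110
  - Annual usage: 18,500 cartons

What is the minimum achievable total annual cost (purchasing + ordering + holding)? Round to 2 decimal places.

H₁ = 25%×$92 = $23.0000;  H₂ = 25%×$91.14 = $22.7850
EOQ₁ = √(2×18,500×110/23.0000) = 420.66  (< 2,300, feasible at tier 1)
EOQ₂ = √(2×18,500×110/22.7850) = 422.64  (< 2,300 → use Q = 2,300 at tier-2 price)
TC(tier 1 (EOQ₁), Q≈420.7) = $1,711,675.23
TC(tier 2, Q≈2,300.0) = $1,713,177.53
Minimum at tier 1 (EOQ₁): $1,711,675.23

$1,711,675.23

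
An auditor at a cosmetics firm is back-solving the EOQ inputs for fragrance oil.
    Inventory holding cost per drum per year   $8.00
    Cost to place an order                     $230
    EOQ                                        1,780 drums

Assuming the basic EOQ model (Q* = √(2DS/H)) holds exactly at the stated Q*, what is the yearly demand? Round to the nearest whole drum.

55,103 drums per year

EOQ relation: Q² = 2DS/H, so rearrange for the unknown.
D = Q²H / (2S) = 1,780² × 8 / (2 × 230) = 55,102.61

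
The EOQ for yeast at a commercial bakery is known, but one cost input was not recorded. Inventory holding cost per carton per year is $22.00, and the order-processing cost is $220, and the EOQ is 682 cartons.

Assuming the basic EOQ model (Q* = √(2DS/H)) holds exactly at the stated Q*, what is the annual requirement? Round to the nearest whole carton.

23,256 cartons per year

EOQ relation: Q² = 2DS/H, so rearrange for the unknown.
D = Q²H / (2S) = 682² × 22 / (2 × 220) = 23,256.20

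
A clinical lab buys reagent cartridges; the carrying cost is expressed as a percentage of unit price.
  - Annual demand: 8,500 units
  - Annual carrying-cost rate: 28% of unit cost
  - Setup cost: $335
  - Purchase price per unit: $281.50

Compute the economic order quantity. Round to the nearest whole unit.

269 units

Holding cost per unit per year: H = 28% × $281.5 = $78.8200
2DS/H = 2·8,500·335/78.82 = 72,253.24
EOQ = √72,253.24 ≈ 268.80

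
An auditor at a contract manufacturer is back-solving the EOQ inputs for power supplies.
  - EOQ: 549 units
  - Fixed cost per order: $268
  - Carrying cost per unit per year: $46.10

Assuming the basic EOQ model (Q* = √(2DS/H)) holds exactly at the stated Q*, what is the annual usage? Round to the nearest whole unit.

Since Q* = (2DS/H)^½, squaring gives Q*²·H = 2DS.
D = Q²H / (2S) = 549² × 46.1 / (2 × 268) = 25,922.74

25,923 units per year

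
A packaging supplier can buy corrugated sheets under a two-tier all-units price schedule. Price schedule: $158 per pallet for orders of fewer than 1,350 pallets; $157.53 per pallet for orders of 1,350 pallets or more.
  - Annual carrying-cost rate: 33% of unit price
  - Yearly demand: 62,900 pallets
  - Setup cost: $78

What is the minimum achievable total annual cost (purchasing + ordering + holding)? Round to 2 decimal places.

H₁ = 33%×$158 = $52.1400;  H₂ = 33%×$157.53 = $51.9849
EOQ₁ = √(2×62,900×78/52.1400) = 433.81  (< 1,350, feasible at tier 1)
EOQ₂ = √(2×62,900×78/51.9849) = 434.46  (< 1,350 → use Q = 1,350 at tier-2 price)
TC(tier 1 (EOQ₁), Q≈433.8) = $9,960,818.99
TC(tier 2, Q≈1,350.0) = $9,947,361.03
Minimum at tier 2: $9,947,361.03

$9,947,361.03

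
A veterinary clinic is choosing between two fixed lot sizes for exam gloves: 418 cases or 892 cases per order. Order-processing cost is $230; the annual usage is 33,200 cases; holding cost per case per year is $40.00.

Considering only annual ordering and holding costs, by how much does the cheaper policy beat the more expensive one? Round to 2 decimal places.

Annual cost at Q: ordering D·S/Q plus holding Q·H/2.
TC(418) = (33,200/418)×230 + (418/2)×40 = $26,627.94
TC(892) = (33,200/892)×230 + (892/2)×40 = $26,400.54
Cheaper: Q = 892.  Difference = $227.40

$227.40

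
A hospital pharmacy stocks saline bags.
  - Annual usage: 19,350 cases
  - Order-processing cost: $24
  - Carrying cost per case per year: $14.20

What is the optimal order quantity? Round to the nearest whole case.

256 cases

2DS/H = 2·19,350·24/14.2 = 65,408.45
EOQ = √65,408.45 ≈ 255.75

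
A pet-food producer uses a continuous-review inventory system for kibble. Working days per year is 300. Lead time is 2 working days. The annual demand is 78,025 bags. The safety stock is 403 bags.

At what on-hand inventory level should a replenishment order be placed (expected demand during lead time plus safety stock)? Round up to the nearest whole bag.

924 bags

Daily demand d = 78,025 / 300 = 260.083 bags/day
Demand during lead time = 260.083 × 2 = 520.17
Reorder point = 520.17 + 403 = 923.17 → round up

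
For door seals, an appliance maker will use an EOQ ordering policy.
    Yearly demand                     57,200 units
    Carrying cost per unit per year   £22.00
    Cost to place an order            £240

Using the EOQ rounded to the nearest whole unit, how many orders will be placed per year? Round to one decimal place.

2DS/H = 2·57,200·240/22 = 1,248,000.00
EOQ = √1,248,000.00 ≈ 1,117.14 → Q = 1,117
Orders per year = D/Q = 57,200 / 1,117 = 51.209

51.2 orders per year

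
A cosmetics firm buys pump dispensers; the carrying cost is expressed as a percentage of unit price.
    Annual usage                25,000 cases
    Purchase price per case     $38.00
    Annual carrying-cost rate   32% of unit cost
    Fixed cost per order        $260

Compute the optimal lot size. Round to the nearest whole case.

Carrying cost H = $38 × 32% = $12.1600/case/yr
2DS/H = 2·25,000·260/12.16 = 1,069,078.95
EOQ = √1,069,078.95 ≈ 1,033.96

1,034 cases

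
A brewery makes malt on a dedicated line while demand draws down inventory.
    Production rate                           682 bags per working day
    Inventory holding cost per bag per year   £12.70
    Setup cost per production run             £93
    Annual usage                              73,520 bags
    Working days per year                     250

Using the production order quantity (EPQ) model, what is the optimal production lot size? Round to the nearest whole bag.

Daily demand d = 73,520/250 = 294.080; p = 682; 1 − d/p = 0.56880
EPQ = √(2DS / (H(1 − d/p)))
    = √(2 × 73,520 × 93 / (12.7 × 0.56880)) ≈ 1,375.87

1,376 bags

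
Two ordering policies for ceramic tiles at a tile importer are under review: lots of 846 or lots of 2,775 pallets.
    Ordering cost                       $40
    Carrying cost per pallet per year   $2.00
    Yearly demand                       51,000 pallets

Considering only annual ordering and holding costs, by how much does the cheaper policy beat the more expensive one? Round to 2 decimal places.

TC(Q) = (D/Q)S + (Q/2)H
TC(846) = (51,000/846)×40 + (846/2)×2 = $3,257.35
TC(2,775) = (51,000/2,775)×40 + (2,775/2)×2 = $3,510.14
Lots of 846 are cheaper by $252.79.

$252.79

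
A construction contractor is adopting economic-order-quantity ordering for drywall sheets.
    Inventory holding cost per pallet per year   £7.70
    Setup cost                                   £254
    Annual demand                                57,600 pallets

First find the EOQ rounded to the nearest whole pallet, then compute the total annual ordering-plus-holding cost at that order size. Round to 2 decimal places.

£15,010.27

2DS/H = 2·57,600·254/7.7 = 3,800,103.90
EOQ = √3,800,103.90 ≈ 1,949.39 → Q = 1,949 pallets
Annual ordering cost = (D/Q)·S = (57,600/1,949) × 254 = £7,506.62
Annual holding cost  = (Q/2)·H = (1,949/2) × 7.7 = £7,503.65
Total = £7,506.62 + £7,503.65 = £15,010.27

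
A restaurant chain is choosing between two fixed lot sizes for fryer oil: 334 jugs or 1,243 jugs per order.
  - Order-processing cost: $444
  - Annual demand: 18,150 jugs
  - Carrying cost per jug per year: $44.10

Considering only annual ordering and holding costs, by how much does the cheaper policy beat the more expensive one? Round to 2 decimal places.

$2,399.09

For each Q, cost = (D/Q)·S + (Q/2)·H.
TC(334) = (18,150/334)×444 + (334/2)×44.1 = $31,492.24
TC(1,243) = (18,150/1,243)×444 + (1,243/2)×44.1 = $33,891.34
Cheaper: Q = 334.  Difference = $2,399.09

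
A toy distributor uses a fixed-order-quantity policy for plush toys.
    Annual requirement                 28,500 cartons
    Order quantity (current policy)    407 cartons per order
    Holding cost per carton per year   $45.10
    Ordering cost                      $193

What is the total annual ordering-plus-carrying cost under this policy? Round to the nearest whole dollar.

$22,693

Ordering: D/Q × S = 28,500/407 × $193 = $13,514.74
Holding:  Q/2 × H = 407/2 × $45.1 = $9,177.85
Total = $13,514.74 + $9,177.85 = $22,692.59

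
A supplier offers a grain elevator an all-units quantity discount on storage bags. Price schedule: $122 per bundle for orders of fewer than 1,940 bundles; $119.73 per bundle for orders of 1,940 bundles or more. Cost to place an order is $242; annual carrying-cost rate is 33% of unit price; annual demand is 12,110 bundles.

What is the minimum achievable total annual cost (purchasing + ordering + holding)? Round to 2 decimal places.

$1,489,766.50

H₁ = 33%×$122 = $40.2600;  H₂ = 33%×$119.73 = $39.5109
EOQ₁ = √(2×12,110×242/40.2600) = 381.56  (< 1,940, feasible at tier 1)
EOQ₂ = √(2×12,110×242/39.5109) = 385.16  (< 1,940 → use Q = 1,940 at tier-2 price)
TC(tier 1 (EOQ₁), Q≈381.6) = $1,492,781.43
TC(tier 2, Q≈1,940.0) = $1,489,766.50
Minimum at tier 2: $1,489,766.50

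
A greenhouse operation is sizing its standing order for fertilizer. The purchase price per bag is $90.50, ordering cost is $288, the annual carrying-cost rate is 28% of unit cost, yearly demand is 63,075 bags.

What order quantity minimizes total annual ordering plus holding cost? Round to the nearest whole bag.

H = i·C = 0.28 × $90.5 = $25.3400 per bag-year
Q* = √(2·D·S / H) = √(2·63,075·288 / 25.34) = √1,433,749.0 ≈ 1,197.39

1,197 bags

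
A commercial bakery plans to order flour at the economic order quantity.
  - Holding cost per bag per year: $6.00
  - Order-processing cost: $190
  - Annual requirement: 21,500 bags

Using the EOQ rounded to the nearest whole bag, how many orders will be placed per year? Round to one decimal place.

Optimal lot size Q* = (2 × 21,500 × $190 / $6)^½ ≈ 1,166.90 → Q = 1,167
Orders per year = D/Q = 21,500 / 1,167 = 18.423

18.4 orders per year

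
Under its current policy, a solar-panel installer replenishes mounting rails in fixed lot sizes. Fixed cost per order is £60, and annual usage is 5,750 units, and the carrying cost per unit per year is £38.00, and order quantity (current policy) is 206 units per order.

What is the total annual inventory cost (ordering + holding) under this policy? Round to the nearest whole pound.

Orders/yr = 5,750/206 = 27.913; ordering cost = 27.913 × £60 = £1,674.76
Average inventory = 206/2 = 103; holding cost = 103 × £38 = £3,914.00
Total = £1,674.76 + £3,914.00 = £5,588.76

£5,589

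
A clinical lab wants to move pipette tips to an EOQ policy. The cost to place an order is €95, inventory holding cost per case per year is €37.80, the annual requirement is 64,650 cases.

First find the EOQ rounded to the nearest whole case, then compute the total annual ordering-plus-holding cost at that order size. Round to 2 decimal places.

€21,548.00

Q* = √(2·D·S / H) = √(2·64,650·95 / 37.8) = √324,960.3 ≈ 570.05 → Q = 570 cases
Ordering: D/Q × S = 64,650/570 × €95 = €10,775.00
Holding:  Q/2 × H = 570/2 × €37.8 = €10,773.00
Total = €10,775.00 + €10,773.00 = €21,548.00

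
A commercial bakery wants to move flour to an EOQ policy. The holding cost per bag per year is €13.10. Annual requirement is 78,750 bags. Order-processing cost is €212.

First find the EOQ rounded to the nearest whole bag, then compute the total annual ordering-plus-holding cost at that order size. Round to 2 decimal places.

Q* = √(2·D·S / H) = √(2·78,750·212 / 13.1) = √2,548,855.0 ≈ 1,596.51 → Q = 1,597 bags
Ordering: D/Q × S = 78,750/1,597 × €212 = €10,453.98
Holding:  Q/2 × H = 1,597/2 × €13.1 = €10,460.35
Total = €10,453.98 + €10,460.35 = €20,914.33

€20,914.33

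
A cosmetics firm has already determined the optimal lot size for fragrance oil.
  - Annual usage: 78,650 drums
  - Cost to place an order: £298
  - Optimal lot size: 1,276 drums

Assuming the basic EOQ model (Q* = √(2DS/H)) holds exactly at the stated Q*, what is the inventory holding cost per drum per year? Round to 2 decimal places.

EOQ relation: Q² = 2DS/H, so rearrange for the unknown.
H = 2DS / Q² = 2 × 78,650 × 298 / 1,276² = 28.7901

£28.79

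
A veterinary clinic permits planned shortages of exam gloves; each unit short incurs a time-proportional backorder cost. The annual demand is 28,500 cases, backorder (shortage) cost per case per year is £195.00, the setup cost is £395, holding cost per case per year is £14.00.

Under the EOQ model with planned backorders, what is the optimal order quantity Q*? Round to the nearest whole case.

1,313 cases

Basic EOQ = √(2·28,500·395/14) = 1,268.154
Backorder adjustment √((H+b)/b) = √((14+195)/195) = 1.0353
Q* = 1,268.154 × 1.0353 ≈ 1,312.89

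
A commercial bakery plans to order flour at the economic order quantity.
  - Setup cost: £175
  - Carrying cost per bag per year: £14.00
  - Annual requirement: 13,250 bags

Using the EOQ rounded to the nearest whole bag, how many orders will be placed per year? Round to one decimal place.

23.0 orders per year

EOQ = √(2DS/H) = √(2 × 13,250 × 175 / 14)
    = √(331,250.00) ≈ 575.54 → Q = 576
N = D/Q = 13,250/576 ≈ 23.003 orders/yr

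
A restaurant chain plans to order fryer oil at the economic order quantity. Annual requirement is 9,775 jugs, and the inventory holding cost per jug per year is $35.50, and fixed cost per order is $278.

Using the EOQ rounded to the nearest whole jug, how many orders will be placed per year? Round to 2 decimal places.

25.00 orders per year

2DS/H = 2·9,775·278/35.5 = 153,095.77
EOQ = √153,095.77 ≈ 391.27 → Q = 391
Orders per year = D/Q = 9,775 / 391 = 25.000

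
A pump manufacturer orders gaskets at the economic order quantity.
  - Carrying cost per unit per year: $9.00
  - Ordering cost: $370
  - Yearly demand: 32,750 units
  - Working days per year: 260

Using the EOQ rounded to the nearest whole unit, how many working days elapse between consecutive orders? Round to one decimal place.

13.0 days

EOQ = √(2DS/H) = √(2 × 32,750 × 370 / 9)
    = √(2,692,777.78) ≈ 1,640.97 → Q = 1,641 units
Cycle time = (working days × Q)/D = (260 × 1,641) / 32,750 = 13.028 days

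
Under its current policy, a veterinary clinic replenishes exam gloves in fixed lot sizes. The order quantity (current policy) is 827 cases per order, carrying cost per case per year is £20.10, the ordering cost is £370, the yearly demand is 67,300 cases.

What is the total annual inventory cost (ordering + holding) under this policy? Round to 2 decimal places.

Ordering: D/Q × S = 67,300/827 × £370 = £30,110.04
Holding:  Q/2 × H = 827/2 × £20.1 = £8,311.35
Total = £30,110.04 + £8,311.35 = £38,421.39

£38,421.39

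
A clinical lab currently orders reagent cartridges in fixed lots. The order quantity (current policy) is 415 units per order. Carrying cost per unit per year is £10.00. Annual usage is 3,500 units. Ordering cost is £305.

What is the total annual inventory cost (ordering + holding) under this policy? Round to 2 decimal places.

£4,647.29

Orders/yr = 3,500/415 = 8.434; ordering cost = 8.434 × £305 = £2,572.29
Average inventory = 415/2 = 207.5; holding cost = 207.5 × £10 = £2,075.00
Total = £2,572.29 + £2,075.00 = £4,647.29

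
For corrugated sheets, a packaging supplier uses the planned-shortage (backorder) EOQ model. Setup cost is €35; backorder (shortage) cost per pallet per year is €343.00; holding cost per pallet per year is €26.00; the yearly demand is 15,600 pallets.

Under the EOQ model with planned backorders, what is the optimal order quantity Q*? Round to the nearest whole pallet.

213 pallets

Basic EOQ = √(2·15,600·35/26) = 204.939
Backorder adjustment √((H+b)/b) = √((26+343)/343) = 1.0372
Q* = 204.939 × 1.0372 ≈ 212.56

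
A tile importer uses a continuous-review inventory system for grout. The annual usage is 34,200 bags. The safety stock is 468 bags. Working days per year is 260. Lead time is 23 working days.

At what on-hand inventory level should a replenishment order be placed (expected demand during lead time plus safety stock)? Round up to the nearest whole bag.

Daily demand d = 34,200 / 260 = 131.538 bags/day
Demand during lead time = 131.538 × 23 = 3,025.38
Reorder point = 3,025.38 + 468 = 3,493.38 → round up

3,494 bags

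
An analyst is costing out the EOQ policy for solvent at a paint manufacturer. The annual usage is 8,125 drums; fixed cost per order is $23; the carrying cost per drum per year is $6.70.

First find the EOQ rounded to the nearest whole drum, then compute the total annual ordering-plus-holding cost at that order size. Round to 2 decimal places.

Q* = √(2·D·S / H) = √(2·8,125·23 / 6.7) = √55,783.6 ≈ 236.19 → Q = 236 drums
Orders/yr = 8,125/236 = 34.428; ordering cost = 34.428 × $23 = $791.84
Average inventory = 236/2 = 118; holding cost = 118 × $6.7 = $790.60
Total = $791.84 + $790.60 = $1,582.44

$1,582.44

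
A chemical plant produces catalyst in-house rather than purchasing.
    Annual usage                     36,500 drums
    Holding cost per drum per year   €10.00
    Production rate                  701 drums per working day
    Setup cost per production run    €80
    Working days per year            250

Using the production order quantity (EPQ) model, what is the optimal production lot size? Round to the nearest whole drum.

Daily demand d = 36,500/250 = 146.000; p = 701; 1 − d/p = 0.79173
EPQ = √(2DS / (H(1 − d/p)))
    = √(2 × 36,500 × 80 / (10 × 0.79173)) ≈ 858.85

859 drums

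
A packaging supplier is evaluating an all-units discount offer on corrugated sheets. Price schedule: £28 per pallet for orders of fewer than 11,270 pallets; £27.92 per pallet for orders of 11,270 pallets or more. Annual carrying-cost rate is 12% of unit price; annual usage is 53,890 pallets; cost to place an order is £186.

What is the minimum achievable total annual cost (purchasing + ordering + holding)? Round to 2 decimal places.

£1,517,127.20

H₁ = 12%×£28 = £3.3600;  H₂ = 12%×£27.92 = £3.3504
EOQ₁ = √(2×53,890×186/3.3600) = 2,442.62  (< 11,270, feasible at tier 1)
EOQ₂ = √(2×53,890×186/3.3504) = 2,446.12  (< 11,270 → use Q = 11,270 at tier-2 price)
TC(tier 1 (EOQ₁), Q≈2,442.6) = £1,517,127.20
TC(tier 2, Q≈11,270.0) = £1,524,377.70
Minimum at tier 1 (EOQ₁): £1,517,127.20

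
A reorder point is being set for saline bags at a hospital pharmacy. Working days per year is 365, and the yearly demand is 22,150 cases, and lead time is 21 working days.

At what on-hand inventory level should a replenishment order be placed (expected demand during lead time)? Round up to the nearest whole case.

1,275 cases

Daily demand d = 22,150 / 365 = 60.685 cases/day
Demand during lead time = 60.685 × 21 = 1,274.38
Reorder point = 1,274.38 → round up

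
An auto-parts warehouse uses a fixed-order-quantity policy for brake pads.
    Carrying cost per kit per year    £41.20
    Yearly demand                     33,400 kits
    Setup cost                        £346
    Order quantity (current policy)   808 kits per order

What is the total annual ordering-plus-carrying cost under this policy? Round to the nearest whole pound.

Ordering: D/Q × S = 33,400/808 × £346 = £14,302.48
Holding:  Q/2 × H = 808/2 × £41.2 = £16,644.80
Total = £14,302.48 + £16,644.80 = £30,947.28

£30,947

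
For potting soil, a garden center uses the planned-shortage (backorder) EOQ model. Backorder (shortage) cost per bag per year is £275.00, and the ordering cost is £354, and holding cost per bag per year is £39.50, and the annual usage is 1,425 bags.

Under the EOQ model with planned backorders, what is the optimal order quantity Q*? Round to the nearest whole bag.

171 bags

Q* = √(2DS/H) · √((H + b)/b)
   = √(2 × 1,425 × 354 / 39.5) · √((39.5 + 275) / 275)
   = 159.818 × 1.0694 ≈ 170.91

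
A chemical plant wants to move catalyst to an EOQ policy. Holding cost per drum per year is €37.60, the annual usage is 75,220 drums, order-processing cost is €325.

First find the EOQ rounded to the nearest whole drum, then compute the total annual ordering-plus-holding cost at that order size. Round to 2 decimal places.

€42,876.30

EOQ = √(2DS/H) = √(2 × 75,220 × 325 / 37.6)
    = √(1,300,345.74) ≈ 1,140.33 → Q = 1,140 drums
Ordering: D/Q × S = 75,220/1,140 × €325 = €21,444.30
Holding:  Q/2 × H = 1,140/2 × €37.6 = €21,432.00
Total = €21,444.30 + €21,432.00 = €42,876.30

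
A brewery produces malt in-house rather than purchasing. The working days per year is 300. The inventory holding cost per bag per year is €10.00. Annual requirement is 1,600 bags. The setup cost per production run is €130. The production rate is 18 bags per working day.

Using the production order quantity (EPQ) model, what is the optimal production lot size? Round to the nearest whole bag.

243 bags

d = 1,600/300 = 5.3333 bags/day;  effective holding cost H(1 − d/p) = 10·(1 − 5.3333/18) = 7.03704
Q* = √(2DS / H_eff) = √(2·1,600·130 / 7.03704) ≈ 243.14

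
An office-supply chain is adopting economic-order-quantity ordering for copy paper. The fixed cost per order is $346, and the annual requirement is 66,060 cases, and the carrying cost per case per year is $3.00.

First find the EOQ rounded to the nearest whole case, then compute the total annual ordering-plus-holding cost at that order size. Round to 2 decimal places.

$11,710.70

2DS/H = 2·66,060·346/3 = 15,237,840.00
EOQ = √15,237,840.00 ≈ 3,903.57 → Q = 3,904 cases
Annual ordering cost = (D/Q)·S = (66,060/3,904) × 346 = $5,854.70
Annual holding cost  = (Q/2)·H = (3,904/2) × 3 = $5,856.00
Total = $5,854.70 + $5,856.00 = $11,710.70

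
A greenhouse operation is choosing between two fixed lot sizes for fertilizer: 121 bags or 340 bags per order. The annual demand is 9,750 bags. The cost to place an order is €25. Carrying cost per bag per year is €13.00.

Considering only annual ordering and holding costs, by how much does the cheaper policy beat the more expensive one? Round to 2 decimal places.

TC(Q) = (D/Q)S + (Q/2)H
TC(121) = (9,750/121)×25 + (121/2)×13 = €2,800.96
TC(340) = (9,750/340)×25 + (340/2)×13 = €2,926.91
Cheaper: Q = 121.  Difference = €125.95

€125.95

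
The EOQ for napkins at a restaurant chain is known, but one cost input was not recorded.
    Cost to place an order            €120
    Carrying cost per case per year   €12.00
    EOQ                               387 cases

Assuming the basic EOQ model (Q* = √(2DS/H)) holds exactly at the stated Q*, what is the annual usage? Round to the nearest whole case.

7,488 cases per year

Since Q* = (2DS/H)^½, squaring gives Q*²·H = 2DS.
D = Q²H / (2S) = 387² × 12 / (2 × 120) = 7,488.45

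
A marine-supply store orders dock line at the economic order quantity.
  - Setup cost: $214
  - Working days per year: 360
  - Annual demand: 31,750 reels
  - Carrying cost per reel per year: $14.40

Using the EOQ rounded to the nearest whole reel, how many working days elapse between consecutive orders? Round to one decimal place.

Q* = √(2·D·S / H) = √(2·31,750·214 / 14.4) = √943,680.6 ≈ 971.43 → Q = 971 reels
Cycle time = (working days × Q)/D = (360 × 971) / 31,750 = 11.010 days

11.0 days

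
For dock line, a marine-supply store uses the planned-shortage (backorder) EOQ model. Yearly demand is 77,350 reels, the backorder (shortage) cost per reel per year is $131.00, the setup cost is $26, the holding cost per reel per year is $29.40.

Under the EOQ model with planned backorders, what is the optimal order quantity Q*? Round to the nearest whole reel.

409 reels

Q* = √(2DS/H) · √((H + b)/b)
   = √(2 × 77,350 × 26 / 29.4) · √((29.4 + 131) / 131)
   = 369.878 × 1.1065 ≈ 409.28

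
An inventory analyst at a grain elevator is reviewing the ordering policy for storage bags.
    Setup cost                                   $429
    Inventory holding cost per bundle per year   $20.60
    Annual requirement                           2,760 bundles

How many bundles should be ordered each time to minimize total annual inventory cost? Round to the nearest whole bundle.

339 bundles

2DS/H = 2·2,760·429/20.6 = 114,955.34
EOQ = √114,955.34 ≈ 339.05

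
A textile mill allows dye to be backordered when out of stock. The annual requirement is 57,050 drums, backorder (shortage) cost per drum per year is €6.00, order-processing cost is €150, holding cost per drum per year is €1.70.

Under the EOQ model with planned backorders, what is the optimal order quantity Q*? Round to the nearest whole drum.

Q* = √(2DS/H) · √((H + b)/b)
   = √(2 × 57,050 × 150 / 1.7) · √((1.7 + 6) / 6)
   = 3,172.956 × 1.1328 ≈ 3,594.46

3,594 drums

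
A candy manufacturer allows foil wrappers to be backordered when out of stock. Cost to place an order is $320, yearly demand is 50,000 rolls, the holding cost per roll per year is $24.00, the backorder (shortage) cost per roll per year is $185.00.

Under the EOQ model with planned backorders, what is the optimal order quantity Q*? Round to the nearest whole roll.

Basic EOQ = √(2·50,000·320/24) = 1,154.701
Backorder adjustment √((H+b)/b) = √((24+185)/185) = 1.0629
Q* = 1,154.701 × 1.0629 ≈ 1,227.32

1,227 rolls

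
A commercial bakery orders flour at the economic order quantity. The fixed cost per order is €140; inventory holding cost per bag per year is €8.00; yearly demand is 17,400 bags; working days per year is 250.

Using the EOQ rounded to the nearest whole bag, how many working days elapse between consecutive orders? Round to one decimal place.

Q* = √(2·D·S / H) = √(2·17,400·140 / 8) = √609,000.0 ≈ 780.38 → Q = 780 bags
Cycle time = (working days × Q)/D = (250 × 780) / 17,400 = 11.207 days

11.2 days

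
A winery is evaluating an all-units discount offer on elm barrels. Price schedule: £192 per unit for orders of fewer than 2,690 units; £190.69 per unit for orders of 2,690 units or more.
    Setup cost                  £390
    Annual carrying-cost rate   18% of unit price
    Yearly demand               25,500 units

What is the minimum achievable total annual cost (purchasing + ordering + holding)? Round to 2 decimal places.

H₁ = 18%×£192 = £34.5600;  H₂ = 18%×£190.69 = £34.3242
EOQ₁ = √(2×25,500×390/34.5600) = 758.63  (< 2,690, feasible at tier 1)
EOQ₂ = √(2×25,500×390/34.3242) = 761.23  (< 2,690 → use Q = 2,690 at tier-2 price)
TC(tier 1 (EOQ₁), Q≈758.6) = £4,922,218.28
TC(tier 2, Q≈2,690.0) = £4,912,458.08
Minimum at tier 2: £4,912,458.08

£4,912,458.08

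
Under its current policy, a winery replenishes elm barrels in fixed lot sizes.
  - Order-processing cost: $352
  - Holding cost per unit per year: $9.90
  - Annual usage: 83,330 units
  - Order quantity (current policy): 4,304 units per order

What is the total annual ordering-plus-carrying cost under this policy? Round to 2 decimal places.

$28,119.89

Orders/yr = 83,330/4,304 = 19.361; ordering cost = 19.361 × $352 = $6,815.09
Average inventory = 4,304/2 = 2152; holding cost = 2152 × $9.9 = $21,304.80
Total = $6,815.09 + $21,304.80 = $28,119.89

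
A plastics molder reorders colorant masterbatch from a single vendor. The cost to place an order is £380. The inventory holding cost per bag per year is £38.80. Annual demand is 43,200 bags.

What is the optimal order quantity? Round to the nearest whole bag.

2DS/H = 2·43,200·380/38.8 = 846,185.57
EOQ = √846,185.57 ≈ 919.88

920 bags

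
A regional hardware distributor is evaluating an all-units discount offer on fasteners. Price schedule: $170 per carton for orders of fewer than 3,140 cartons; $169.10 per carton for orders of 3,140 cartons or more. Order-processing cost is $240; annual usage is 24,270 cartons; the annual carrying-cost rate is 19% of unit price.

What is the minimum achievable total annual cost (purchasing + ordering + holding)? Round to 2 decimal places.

$4,145,297.99

H₁ = 19%×$170 = $32.3000;  H₂ = 19%×$169.10 = $32.1290
EOQ₁ = √(2×24,270×240/32.3000) = 600.56  (< 3,140, feasible at tier 1)
EOQ₂ = √(2×24,270×240/32.1290) = 602.15  (< 3,140 → use Q = 3,140 at tier-2 price)
TC(tier 1 (EOQ₁), Q≈600.6) = $4,145,297.99
TC(tier 2, Q≈3,140.0) = $4,156,354.56
Minimum at tier 1 (EOQ₁): $4,145,297.99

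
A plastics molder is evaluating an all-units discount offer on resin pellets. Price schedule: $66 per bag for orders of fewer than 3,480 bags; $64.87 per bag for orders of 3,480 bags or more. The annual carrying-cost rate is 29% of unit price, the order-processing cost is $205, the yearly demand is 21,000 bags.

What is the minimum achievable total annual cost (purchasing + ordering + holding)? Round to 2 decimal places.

H₁ = 29%×$66 = $19.1400;  H₂ = 29%×$64.87 = $18.8123
EOQ₁ = √(2×21,000×205/19.1400) = 670.70  (< 3,480, feasible at tier 1)
EOQ₂ = √(2×21,000×205/18.8123) = 676.52  (< 3,480 → use Q = 3,480 at tier-2 price)
TC(tier 1 (EOQ₁), Q≈670.7) = $1,398,837.27
TC(tier 2, Q≈3,480.0) = $1,396,240.47
Minimum at tier 2: $1,396,240.47

$1,396,240.47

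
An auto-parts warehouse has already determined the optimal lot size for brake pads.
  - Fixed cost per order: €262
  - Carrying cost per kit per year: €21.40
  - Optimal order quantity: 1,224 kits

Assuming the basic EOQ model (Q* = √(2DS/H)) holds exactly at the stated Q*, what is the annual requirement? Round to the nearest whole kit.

EOQ relation: Q² = 2DS/H, so rearrange for the unknown.
D = Q²H / (2S) = 1,224² × 21.4 / (2 × 262) = 61,185.05

61,185 kits per year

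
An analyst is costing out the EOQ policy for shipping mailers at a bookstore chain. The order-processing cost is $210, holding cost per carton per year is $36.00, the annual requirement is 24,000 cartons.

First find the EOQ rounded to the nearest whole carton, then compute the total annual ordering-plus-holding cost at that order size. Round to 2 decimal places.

Q* = √(2·D·S / H) = √(2·24,000·210 / 36) = √280,000.0 ≈ 529.15 → Q = 529 cartons
Orders/yr = 24,000/529 = 45.369; ordering cost = 45.369 × $210 = $9,527.41
Average inventory = 529/2 = 264.5; holding cost = 264.5 × $36 = $9,522.00
Total = $9,527.41 + $9,522.00 = $19,049.41

$19,049.41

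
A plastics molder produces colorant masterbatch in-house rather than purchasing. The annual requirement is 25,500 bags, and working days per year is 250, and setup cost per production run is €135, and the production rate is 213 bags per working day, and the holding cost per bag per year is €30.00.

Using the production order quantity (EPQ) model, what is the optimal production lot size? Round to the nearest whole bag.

Daily demand d = 25,500/250 = 102.000; p = 213; 1 − d/p = 0.52113
EPQ = √(2DS / (H(1 − d/p)))
    = √(2 × 25,500 × 135 / (30 × 0.52113)) ≈ 663.62

664 bags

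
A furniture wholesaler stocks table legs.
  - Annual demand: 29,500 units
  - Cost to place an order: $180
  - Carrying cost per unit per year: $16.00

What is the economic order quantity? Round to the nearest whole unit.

Q* = √(2·D·S / H) = √(2·29,500·180 / 16) = √663,750.0 ≈ 814.71

815 units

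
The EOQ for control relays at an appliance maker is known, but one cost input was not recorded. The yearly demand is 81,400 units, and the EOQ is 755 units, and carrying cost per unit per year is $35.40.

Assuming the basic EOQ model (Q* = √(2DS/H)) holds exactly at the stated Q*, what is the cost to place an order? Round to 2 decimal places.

Since Q* = (2DS/H)^½, squaring gives Q*²·H = 2DS.
S = Q²H / (2D) = 755² × 35.4 / (2 × 81,400) = 123.9489

$123.95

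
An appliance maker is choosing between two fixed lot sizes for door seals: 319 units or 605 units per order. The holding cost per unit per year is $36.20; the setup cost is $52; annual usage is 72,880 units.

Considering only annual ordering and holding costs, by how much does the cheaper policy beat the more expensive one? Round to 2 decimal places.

$439.46

TC(Q) = (D/Q)S + (Q/2)H
TC(319) = (72,880/319)×52 + (319/2)×36.2 = $17,654.03
TC(605) = (72,880/605)×52 + (605/2)×36.2 = $17,214.57
|ΔTC| = |$17,654.03 − $17,214.57| = $439.46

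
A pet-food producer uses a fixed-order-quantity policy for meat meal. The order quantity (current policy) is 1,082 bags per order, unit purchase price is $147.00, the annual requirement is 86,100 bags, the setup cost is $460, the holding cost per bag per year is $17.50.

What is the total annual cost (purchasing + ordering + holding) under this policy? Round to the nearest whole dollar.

Annual ordering cost = (D/Q)·S = (86,100/1,082) × 460 = $36,604.44
Annual holding cost  = (Q/2)·H = (1,082/2) × 17.5 = $9,467.50
Purchase cost = D·C = 86,100 × 147 = $12,656,700.00
Total = $36,604.44 + $9,467.50 + $12,656,700.00 = $12,702,771.94

$12,702,772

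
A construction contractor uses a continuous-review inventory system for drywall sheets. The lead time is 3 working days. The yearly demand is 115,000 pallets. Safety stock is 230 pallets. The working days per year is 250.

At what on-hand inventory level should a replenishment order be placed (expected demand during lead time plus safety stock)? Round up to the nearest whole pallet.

Daily demand d = 115,000 / 250 = 460.000 pallets/day
Demand during lead time = 460.000 × 3 = 1,380.00
Reorder point = 1,380.00 + 230 = 1,610.00 → round up

1,610 pallets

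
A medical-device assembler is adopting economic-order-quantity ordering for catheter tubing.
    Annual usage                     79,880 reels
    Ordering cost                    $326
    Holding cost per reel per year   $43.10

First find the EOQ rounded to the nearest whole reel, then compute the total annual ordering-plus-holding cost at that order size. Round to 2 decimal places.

Q* = √(2·D·S / H) = √(2·79,880·326 / 43.1) = √1,208,393.5 ≈ 1,099.27 → Q = 1,099 reels
Annual ordering cost = (D/Q)·S = (79,880/1,099) × 326 = $23,695.07
Annual holding cost  = (Q/2)·H = (1,099/2) × 43.1 = $23,683.45
Total = $23,695.07 + $23,683.45 = $47,378.52

$47,378.52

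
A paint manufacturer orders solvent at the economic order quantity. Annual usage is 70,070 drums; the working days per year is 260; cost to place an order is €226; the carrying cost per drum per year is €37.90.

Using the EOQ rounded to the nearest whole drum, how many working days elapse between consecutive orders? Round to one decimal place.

3.4 days

Optimal lot size Q* = (2 × 70,070 × €226 / €37.9)^½ ≈ 914.15 → Q = 914 drums
Days between orders = 260 / (D/Q) = 260 / 76.663 ≈ 3.391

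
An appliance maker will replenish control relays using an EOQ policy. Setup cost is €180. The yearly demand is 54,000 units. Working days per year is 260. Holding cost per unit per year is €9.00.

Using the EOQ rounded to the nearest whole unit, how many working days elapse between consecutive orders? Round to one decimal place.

7.1 days

Optimal lot size Q* = (2 × 54,000 × €180 / €9)^½ ≈ 1,469.69 → Q = 1,470 units
Days between orders = 260 / (D/Q) = 260 / 36.735 ≈ 7.078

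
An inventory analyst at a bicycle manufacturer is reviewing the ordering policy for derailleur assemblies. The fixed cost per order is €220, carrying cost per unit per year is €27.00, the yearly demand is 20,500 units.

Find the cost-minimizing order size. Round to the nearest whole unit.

EOQ = √(2DS/H) = √(2 × 20,500 × 220 / 27)
    = √(334,074.07) ≈ 577.99

578 units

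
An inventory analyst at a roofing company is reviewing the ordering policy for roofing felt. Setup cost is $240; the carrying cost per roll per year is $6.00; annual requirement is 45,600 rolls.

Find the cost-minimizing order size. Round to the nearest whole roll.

1,910 rolls

EOQ = √(2DS/H) = √(2 × 45,600 × 240 / 6)
    = √(3,648,000.00) ≈ 1,909.97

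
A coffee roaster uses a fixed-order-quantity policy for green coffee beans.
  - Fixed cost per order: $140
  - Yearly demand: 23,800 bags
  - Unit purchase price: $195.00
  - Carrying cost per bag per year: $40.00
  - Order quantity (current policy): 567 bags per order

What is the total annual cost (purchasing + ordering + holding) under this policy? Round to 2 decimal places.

Orders/yr = 23,800/567 = 41.975; ordering cost = 41.975 × $140 = $5,876.54
Average inventory = 567/2 = 283.5; holding cost = 283.5 × $40 = $11,340.00
Purchase cost = D·C = 23,800 × 195 = $4,641,000.00
Total = $5,876.54 + $11,340.00 + $4,641,000.00 = $4,658,216.54

$4,658,216.54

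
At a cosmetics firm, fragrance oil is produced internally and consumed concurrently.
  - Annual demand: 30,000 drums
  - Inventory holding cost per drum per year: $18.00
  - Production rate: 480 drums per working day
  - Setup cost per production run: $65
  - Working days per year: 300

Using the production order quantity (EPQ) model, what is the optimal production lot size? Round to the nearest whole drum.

d = 30,000/300 = 100.0000 drums/day;  effective holding cost H(1 − d/p) = 18·(1 − 100.0000/480) = 14.25000
Q* = √(2DS / H_eff) = √(2·30,000·65 / 14.25000) ≈ 523.15

523 drums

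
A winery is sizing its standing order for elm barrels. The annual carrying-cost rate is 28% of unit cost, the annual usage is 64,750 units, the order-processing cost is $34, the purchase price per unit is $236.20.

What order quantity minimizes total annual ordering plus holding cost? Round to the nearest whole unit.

H = i·C = 0.28 × $236.2 = $66.1360 per unit-year
Optimal lot size Q* = (2 × 64,750 × $34 / $66.136)^½ ≈ 258.02

258 units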